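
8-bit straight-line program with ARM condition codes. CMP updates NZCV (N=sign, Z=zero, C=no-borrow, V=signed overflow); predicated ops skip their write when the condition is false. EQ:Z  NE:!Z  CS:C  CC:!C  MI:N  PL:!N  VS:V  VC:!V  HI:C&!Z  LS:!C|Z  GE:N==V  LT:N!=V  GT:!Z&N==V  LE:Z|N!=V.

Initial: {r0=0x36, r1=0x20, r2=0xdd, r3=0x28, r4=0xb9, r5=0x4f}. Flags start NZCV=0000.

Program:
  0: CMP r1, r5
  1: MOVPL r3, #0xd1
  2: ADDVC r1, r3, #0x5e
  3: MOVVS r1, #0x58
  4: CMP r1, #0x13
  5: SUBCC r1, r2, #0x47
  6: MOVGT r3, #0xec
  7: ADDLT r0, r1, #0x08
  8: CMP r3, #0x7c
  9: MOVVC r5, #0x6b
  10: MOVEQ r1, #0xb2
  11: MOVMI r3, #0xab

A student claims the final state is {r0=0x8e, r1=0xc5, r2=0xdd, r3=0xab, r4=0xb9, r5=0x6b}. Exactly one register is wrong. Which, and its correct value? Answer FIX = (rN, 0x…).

0: ✓ CMP  NZCV=1000
1: · MOVPL
2: ✓ ADDVC  r1←0x86
3: · MOVVS
4: ✓ CMP  NZCV=0011
5: · SUBCC
6: · MOVGT
7: ✓ ADDLT  r0←0x8e
8: ✓ CMP  NZCV=1000
9: ✓ MOVVC  r5←0x6b
10: · MOVEQ
11: ✓ MOVMI  r3←0xab

FIX = (r1, 0x86)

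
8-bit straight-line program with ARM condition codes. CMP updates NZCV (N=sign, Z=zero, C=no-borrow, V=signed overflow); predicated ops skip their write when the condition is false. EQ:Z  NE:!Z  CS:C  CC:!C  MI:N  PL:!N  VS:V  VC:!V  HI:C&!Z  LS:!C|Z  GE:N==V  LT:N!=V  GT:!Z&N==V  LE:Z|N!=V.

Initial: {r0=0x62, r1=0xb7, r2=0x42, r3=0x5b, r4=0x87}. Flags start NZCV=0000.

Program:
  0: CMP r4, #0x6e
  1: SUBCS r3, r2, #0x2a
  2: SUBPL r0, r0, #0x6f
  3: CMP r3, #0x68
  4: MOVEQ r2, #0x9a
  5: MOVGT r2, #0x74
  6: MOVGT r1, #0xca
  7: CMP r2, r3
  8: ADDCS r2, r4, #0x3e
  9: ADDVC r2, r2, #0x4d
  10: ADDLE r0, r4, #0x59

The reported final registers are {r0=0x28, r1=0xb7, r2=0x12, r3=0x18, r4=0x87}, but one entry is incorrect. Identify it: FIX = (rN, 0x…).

0: ✓ CMP  NZCV=0011
1: ✓ SUBCS  r3←0x18
2: ✓ SUBPL  r0←0xf3
3: ✓ CMP  NZCV=1000
4: · MOVEQ
5: · MOVGT
6: · MOVGT
7: ✓ CMP  NZCV=0010
8: ✓ ADDCS  r2←0xc5
9: ✓ ADDVC  r2←0x12
10: · ADDLE

FIX = (r0, 0xf3)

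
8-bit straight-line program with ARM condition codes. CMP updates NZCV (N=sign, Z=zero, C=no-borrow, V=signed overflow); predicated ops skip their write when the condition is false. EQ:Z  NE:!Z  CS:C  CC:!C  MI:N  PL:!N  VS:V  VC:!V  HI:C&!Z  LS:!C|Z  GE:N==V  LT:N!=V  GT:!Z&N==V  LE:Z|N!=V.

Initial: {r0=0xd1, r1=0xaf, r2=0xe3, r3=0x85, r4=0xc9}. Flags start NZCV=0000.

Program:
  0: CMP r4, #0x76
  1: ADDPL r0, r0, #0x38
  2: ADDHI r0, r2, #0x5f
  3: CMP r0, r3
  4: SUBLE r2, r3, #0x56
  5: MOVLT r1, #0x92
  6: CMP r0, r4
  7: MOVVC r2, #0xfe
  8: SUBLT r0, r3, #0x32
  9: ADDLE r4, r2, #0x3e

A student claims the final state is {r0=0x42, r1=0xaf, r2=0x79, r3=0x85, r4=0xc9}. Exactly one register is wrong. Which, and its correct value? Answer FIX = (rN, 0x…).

[0] flags=0011 → (cmp)
[1] flags=0011 PL?T → r0=0x09
[2] flags=0011 HI?T → r0=0x42
[3] flags=1001 → (cmp)
[4] flags=1001 LE?F → skip
[5] flags=1001 LT?F → skip
[6] flags=0000 → (cmp)
[7] flags=0000 VC?T → r2=0xfe
[8] flags=0000 LT?F → skip
[9] flags=0000 LE?F → skip

FIX = (r2, 0xfe)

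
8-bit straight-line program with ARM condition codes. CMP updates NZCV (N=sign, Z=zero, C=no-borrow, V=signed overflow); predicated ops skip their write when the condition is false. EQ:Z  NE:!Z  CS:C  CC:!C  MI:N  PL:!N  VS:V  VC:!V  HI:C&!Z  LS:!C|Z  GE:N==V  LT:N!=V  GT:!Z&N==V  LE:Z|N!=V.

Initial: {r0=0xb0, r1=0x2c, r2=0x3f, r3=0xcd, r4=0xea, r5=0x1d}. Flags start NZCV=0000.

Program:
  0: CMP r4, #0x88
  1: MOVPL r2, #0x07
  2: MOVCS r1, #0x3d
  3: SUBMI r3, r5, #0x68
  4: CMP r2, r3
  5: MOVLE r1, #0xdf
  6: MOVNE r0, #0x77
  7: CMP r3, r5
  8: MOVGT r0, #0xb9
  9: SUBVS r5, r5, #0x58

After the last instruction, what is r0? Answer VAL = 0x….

0: ✓ CMP  NZCV=0010
1: ✓ MOVPL  r2←0x07
2: ✓ MOVCS  r1←0x3d
3: · SUBMI
4: ✓ CMP  NZCV=0000
5: · MOVLE
6: ✓ MOVNE  r0←0x77
7: ✓ CMP  NZCV=1010
8: · MOVGT
9: · SUBVS

VAL = 0x77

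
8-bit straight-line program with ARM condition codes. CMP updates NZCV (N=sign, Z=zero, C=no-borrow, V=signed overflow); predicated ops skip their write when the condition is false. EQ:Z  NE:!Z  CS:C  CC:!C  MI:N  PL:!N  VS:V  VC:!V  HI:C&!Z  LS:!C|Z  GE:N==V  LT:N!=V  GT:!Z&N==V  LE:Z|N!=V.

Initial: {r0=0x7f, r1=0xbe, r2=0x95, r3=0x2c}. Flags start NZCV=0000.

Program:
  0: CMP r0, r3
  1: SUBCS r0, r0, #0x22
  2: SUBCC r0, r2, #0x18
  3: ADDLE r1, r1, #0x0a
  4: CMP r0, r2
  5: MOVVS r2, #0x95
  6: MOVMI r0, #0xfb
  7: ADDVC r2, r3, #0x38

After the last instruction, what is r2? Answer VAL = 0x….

[0] flags=0010 → (cmp)
[1] flags=0010 CS?T → r0=0x5d
[2] flags=0010 CC?F → skip
[3] flags=0010 LE?F → skip
[4] flags=1001 → (cmp)
[5] flags=1001 VS?T → r2=0x95
[6] flags=1001 MI?T → r0=0xfb
[7] flags=1001 VC?F → skip

VAL = 0x95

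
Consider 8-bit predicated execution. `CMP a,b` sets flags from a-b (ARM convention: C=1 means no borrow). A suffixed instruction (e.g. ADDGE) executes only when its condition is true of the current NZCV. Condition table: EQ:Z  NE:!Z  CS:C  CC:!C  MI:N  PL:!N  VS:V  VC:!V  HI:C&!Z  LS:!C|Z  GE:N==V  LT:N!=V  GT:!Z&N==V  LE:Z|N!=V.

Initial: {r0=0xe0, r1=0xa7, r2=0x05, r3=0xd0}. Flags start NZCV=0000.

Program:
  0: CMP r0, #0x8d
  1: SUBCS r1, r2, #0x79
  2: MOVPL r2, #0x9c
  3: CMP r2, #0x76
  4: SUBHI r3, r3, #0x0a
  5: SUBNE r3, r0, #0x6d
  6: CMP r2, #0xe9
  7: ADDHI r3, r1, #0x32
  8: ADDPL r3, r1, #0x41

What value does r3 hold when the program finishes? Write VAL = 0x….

[0] flags=0010 → (cmp)
[1] flags=0010 CS?T → r1=0x8c
[2] flags=0010 PL?T → r2=0x9c
[3] flags=0011 → (cmp)
[4] flags=0011 HI?T → r3=0xc6
[5] flags=0011 NE?T → r3=0x73
[6] flags=1000 → (cmp)
[7] flags=1000 HI?F → skip
[8] flags=1000 PL?F → skip

VAL = 0x73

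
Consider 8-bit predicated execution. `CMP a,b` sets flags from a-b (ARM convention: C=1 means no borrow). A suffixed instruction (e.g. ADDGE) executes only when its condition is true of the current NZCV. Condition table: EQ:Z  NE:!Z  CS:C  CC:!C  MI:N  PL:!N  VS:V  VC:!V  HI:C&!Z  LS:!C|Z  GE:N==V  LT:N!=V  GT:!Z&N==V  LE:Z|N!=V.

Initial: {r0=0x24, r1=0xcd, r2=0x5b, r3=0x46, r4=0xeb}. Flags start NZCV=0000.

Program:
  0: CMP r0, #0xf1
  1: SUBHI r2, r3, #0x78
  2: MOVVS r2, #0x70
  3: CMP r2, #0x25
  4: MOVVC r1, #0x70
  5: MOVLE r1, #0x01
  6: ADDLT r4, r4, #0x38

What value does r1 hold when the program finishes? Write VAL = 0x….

0: ✓ CMP  NZCV=0000
1: · SUBHI
2: · MOVVS
3: ✓ CMP  NZCV=0010
4: ✓ MOVVC  r1←0x70
5: · MOVLE
6: · ADDLT

VAL = 0x70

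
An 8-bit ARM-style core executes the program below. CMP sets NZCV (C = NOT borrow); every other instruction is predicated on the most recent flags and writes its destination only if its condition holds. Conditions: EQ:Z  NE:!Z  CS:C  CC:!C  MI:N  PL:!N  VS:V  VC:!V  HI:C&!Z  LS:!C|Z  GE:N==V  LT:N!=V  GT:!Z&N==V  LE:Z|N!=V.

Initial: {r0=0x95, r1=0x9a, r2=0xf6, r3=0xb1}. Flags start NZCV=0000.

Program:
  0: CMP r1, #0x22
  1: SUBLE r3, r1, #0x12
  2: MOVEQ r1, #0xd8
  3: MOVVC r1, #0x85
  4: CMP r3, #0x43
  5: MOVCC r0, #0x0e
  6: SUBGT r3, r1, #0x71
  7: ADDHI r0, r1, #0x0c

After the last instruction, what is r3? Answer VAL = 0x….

VAL = 0x88

0: ✓ CMP  NZCV=0011
1: ✓ SUBLE  r3←0x88
2: · MOVEQ
3: · MOVVC
4: ✓ CMP  NZCV=0011
5: · MOVCC
6: · SUBGT
7: ✓ ADDHI  r0←0xa6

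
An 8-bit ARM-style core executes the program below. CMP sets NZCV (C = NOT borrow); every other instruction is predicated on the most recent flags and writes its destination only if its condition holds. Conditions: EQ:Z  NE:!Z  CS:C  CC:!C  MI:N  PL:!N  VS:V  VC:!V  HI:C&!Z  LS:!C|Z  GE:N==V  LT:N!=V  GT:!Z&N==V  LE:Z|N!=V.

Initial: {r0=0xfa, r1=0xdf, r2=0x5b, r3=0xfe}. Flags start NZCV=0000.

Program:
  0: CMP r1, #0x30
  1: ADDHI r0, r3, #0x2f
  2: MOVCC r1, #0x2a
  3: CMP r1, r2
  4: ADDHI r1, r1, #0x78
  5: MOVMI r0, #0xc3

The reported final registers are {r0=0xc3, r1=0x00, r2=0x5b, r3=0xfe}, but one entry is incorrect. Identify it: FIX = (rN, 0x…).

FIX = (r1, 0x57)

[0] flags=1010 → (cmp)
[1] flags=1010 HI?T → r0=0x2d
[2] flags=1010 CC?F → skip
[3] flags=1010 → (cmp)
[4] flags=1010 HI?T → r1=0x57
[5] flags=1010 MI?T → r0=0xc3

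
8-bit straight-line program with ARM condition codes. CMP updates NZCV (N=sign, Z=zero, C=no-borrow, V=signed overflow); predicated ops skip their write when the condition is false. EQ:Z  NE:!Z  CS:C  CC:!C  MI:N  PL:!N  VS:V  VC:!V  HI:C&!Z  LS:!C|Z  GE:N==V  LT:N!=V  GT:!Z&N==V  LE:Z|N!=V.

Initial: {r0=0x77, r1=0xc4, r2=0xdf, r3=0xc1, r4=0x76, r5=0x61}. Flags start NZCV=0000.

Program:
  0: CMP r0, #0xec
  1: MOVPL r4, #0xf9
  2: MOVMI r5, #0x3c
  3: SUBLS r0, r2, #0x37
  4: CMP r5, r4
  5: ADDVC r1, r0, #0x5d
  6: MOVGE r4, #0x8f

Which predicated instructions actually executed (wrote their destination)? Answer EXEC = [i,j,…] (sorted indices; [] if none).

[0] flags=1001 → (cmp)
[1] flags=1001 PL?F → skip
[2] flags=1001 MI?T → r5=0x3c
[3] flags=1001 LS?T → r0=0xa8
[4] flags=1000 → (cmp)
[5] flags=1000 VC?T → r1=0x05
[6] flags=1000 GE?F → skip

EXEC = [2,3,5]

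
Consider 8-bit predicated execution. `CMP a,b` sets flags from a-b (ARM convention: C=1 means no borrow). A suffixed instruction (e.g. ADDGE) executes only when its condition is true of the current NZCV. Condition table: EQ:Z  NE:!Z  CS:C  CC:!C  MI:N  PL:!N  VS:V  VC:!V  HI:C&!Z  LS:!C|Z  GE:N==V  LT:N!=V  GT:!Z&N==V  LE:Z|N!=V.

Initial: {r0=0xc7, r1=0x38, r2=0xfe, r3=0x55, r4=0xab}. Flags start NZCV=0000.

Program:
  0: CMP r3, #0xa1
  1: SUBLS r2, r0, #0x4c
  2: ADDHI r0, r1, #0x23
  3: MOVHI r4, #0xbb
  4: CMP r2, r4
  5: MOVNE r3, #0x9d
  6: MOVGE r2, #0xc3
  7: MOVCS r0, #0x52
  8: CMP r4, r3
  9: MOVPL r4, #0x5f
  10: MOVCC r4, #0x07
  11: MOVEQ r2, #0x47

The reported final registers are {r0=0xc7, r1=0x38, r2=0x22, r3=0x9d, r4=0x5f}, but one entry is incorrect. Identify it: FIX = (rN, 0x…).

0: ✓ CMP  NZCV=1001
1: ✓ SUBLS  r2←0x7b
2: · ADDHI
3: · MOVHI
4: ✓ CMP  NZCV=1001
5: ✓ MOVNE  r3←0x9d
6: ✓ MOVGE  r2←0xc3
7: · MOVCS
8: ✓ CMP  NZCV=0010
9: ✓ MOVPL  r4←0x5f
10: · MOVCC
11: · MOVEQ

FIX = (r2, 0xc3)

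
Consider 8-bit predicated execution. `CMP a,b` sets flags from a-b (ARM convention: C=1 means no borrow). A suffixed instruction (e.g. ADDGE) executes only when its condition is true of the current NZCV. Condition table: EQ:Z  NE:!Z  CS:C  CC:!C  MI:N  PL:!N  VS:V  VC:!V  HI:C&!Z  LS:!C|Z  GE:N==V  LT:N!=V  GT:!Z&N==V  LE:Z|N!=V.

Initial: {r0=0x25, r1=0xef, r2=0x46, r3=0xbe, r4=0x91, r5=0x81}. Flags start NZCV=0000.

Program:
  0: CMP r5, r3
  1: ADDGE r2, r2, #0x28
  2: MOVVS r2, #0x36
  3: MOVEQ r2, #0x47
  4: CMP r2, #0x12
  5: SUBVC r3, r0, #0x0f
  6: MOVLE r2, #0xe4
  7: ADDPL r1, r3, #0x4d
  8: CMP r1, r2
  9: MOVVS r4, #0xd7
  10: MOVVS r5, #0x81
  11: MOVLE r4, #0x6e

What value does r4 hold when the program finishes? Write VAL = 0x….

VAL = 0x91

0: ✓ CMP  NZCV=1000
1: · ADDGE
2: · MOVVS
3: · MOVEQ
4: ✓ CMP  NZCV=0010
5: ✓ SUBVC  r3←0x16
6: · MOVLE
7: ✓ ADDPL  r1←0x63
8: ✓ CMP  NZCV=0010
9: · MOVVS
10: · MOVVS
11: · MOVLE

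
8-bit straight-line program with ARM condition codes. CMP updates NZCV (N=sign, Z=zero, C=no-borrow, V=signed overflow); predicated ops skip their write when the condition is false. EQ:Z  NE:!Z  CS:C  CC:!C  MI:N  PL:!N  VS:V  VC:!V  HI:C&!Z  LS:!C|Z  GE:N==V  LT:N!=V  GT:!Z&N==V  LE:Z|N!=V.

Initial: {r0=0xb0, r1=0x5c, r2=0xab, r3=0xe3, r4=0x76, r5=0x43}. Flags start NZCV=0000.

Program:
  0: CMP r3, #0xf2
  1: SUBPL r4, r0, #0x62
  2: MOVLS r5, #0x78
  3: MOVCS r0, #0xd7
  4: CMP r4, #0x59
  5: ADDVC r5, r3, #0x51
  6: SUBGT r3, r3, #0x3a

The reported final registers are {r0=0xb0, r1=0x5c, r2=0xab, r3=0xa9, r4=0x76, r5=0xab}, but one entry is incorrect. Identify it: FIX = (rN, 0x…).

FIX = (r5, 0x34)

[0] flags=1000 → (cmp)
[1] flags=1000 PL?F → skip
[2] flags=1000 LS?T → r5=0x78
[3] flags=1000 CS?F → skip
[4] flags=0010 → (cmp)
[5] flags=0010 VC?T → r5=0x34
[6] flags=0010 GT?T → r3=0xa9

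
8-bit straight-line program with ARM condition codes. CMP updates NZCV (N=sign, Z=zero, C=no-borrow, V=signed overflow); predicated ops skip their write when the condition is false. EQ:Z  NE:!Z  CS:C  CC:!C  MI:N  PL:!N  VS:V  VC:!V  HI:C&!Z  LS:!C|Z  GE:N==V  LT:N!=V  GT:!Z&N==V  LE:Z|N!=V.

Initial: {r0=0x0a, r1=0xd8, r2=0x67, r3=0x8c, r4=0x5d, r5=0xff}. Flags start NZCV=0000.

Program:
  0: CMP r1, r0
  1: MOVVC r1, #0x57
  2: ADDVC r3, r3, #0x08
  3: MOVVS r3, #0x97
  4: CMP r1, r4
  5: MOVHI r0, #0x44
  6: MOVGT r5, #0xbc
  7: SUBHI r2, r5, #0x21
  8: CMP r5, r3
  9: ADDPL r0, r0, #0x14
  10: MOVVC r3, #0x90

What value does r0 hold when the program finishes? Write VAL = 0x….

VAL = 0x1e

0: ✓ CMP  NZCV=1010
1: ✓ MOVVC  r1←0x57
2: ✓ ADDVC  r3←0x94
3: · MOVVS
4: ✓ CMP  NZCV=1000
5: · MOVHI
6: · MOVGT
7: · SUBHI
8: ✓ CMP  NZCV=0010
9: ✓ ADDPL  r0←0x1e
10: ✓ MOVVC  r3←0x90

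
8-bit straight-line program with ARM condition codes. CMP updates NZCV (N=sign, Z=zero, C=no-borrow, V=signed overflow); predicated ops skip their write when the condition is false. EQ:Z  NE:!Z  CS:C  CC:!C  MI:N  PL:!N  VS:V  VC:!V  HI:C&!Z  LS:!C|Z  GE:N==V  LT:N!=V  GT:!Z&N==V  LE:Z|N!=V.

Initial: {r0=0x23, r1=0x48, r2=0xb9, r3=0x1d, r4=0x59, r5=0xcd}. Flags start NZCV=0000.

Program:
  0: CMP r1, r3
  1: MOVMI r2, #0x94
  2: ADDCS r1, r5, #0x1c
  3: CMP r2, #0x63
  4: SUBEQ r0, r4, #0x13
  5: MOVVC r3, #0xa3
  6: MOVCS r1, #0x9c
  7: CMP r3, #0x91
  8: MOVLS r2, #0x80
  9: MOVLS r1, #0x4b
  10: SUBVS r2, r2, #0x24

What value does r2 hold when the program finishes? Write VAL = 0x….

0: ✓ CMP  NZCV=0010
1: · MOVMI
2: ✓ ADDCS  r1←0xe9
3: ✓ CMP  NZCV=0011
4: · SUBEQ
5: · MOVVC
6: ✓ MOVCS  r1←0x9c
7: ✓ CMP  NZCV=1001
8: ✓ MOVLS  r2←0x80
9: ✓ MOVLS  r1←0x4b
10: ✓ SUBVS  r2←0x5c

VAL = 0x5c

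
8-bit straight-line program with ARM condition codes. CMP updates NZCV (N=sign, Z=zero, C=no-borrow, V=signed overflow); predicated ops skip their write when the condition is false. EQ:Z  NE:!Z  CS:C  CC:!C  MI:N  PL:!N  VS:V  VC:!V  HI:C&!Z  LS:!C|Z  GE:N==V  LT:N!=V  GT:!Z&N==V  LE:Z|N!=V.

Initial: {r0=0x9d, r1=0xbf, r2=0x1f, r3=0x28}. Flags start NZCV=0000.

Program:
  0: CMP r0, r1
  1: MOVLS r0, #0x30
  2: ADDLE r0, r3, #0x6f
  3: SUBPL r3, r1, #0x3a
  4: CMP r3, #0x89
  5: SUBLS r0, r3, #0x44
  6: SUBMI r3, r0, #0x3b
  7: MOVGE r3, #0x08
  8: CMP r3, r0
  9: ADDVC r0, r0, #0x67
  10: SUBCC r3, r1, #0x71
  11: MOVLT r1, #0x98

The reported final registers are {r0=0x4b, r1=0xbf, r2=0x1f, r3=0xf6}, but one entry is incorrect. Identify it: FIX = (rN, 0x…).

0: ✓ CMP  NZCV=1000
1: ✓ MOVLS  r0←0x30
2: ✓ ADDLE  r0←0x97
3: · SUBPL
4: ✓ CMP  NZCV=1001
5: ✓ SUBLS  r0←0xe4
6: ✓ SUBMI  r3←0xa9
7: ✓ MOVGE  r3←0x08
8: ✓ CMP  NZCV=0000
9: ✓ ADDVC  r0←0x4b
10: ✓ SUBCC  r3←0x4e
11: · MOVLT

FIX = (r3, 0x4e)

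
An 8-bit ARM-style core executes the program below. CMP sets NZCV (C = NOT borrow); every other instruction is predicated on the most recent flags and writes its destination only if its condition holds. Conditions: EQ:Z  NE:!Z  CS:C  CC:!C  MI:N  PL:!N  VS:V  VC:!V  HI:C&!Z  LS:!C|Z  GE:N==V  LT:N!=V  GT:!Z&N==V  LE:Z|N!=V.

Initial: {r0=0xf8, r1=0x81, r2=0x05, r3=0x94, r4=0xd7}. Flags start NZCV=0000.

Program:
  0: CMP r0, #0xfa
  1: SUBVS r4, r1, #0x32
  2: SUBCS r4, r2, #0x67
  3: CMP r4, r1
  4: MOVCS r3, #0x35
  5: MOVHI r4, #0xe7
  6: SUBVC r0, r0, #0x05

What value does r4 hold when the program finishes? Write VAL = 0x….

VAL = 0xe7

[0] flags=1000 → (cmp)
[1] flags=1000 VS?F → skip
[2] flags=1000 CS?F → skip
[3] flags=0010 → (cmp)
[4] flags=0010 CS?T → r3=0x35
[5] flags=0010 HI?T → r4=0xe7
[6] flags=0010 VC?T → r0=0xf3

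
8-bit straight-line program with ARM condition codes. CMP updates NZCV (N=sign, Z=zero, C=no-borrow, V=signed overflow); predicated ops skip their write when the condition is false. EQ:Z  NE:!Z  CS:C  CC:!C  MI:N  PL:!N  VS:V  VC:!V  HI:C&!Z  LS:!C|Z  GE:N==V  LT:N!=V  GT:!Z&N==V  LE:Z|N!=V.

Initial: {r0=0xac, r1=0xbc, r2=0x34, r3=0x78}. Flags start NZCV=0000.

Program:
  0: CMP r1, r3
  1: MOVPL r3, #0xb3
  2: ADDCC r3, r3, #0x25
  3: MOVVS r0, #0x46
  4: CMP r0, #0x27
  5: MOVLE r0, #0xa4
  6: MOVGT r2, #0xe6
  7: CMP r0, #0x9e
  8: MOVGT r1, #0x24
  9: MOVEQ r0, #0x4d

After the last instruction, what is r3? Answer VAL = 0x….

[0] flags=0011 → (cmp)
[1] flags=0011 PL?T → r3=0xb3
[2] flags=0011 CC?F → skip
[3] flags=0011 VS?T → r0=0x46
[4] flags=0010 → (cmp)
[5] flags=0010 LE?F → skip
[6] flags=0010 GT?T → r2=0xe6
[7] flags=1001 → (cmp)
[8] flags=1001 GT?T → r1=0x24
[9] flags=1001 EQ?F → skip

VAL = 0xb3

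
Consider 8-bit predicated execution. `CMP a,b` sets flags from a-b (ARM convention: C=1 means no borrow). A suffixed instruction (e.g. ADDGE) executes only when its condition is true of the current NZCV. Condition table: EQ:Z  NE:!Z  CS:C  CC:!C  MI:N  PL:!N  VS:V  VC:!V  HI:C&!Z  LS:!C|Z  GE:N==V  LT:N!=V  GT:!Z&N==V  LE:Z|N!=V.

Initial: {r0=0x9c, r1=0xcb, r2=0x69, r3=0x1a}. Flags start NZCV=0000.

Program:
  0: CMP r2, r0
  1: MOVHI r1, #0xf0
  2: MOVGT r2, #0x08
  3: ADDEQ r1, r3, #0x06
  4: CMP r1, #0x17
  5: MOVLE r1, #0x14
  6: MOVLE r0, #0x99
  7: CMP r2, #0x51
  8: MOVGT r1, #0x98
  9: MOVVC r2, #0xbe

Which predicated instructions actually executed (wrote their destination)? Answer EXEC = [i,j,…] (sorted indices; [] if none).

[0] flags=1001 → (cmp)
[1] flags=1001 HI?F → skip
[2] flags=1001 GT?T → r2=0x08
[3] flags=1001 EQ?F → skip
[4] flags=1010 → (cmp)
[5] flags=1010 LE?T → r1=0x14
[6] flags=1010 LE?T → r0=0x99
[7] flags=1000 → (cmp)
[8] flags=1000 GT?F → skip
[9] flags=1000 VC?T → r2=0xbe

EXEC = [2,5,6,9]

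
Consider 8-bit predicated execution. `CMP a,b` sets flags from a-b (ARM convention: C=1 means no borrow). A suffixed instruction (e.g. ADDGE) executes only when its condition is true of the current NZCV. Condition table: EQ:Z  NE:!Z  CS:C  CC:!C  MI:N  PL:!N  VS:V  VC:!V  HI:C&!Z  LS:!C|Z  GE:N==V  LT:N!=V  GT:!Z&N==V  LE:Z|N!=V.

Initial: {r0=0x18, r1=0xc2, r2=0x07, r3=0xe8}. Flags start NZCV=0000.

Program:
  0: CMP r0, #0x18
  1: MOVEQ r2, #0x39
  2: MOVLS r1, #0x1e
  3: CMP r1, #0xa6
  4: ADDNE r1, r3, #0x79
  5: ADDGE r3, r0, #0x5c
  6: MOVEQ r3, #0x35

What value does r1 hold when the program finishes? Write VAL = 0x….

VAL = 0x61

[0] flags=0110 → (cmp)
[1] flags=0110 EQ?T → r2=0x39
[2] flags=0110 LS?T → r1=0x1e
[3] flags=0000 → (cmp)
[4] flags=0000 NE?T → r1=0x61
[5] flags=0000 GE?T → r3=0x74
[6] flags=0000 EQ?F → skip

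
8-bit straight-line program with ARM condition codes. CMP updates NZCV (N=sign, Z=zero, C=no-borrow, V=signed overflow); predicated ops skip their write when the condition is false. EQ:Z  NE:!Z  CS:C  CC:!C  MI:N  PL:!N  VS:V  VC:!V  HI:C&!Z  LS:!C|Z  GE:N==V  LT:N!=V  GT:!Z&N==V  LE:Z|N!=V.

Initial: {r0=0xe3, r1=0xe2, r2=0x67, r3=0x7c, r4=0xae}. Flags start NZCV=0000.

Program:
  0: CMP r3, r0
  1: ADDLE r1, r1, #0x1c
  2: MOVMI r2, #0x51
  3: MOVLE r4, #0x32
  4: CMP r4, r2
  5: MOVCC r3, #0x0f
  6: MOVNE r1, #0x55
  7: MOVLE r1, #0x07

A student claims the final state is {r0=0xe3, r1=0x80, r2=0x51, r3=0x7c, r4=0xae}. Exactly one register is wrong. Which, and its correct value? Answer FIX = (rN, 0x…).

FIX = (r1, 0x07)

[0] flags=1001 → (cmp)
[1] flags=1001 LE?F → skip
[2] flags=1001 MI?T → r2=0x51
[3] flags=1001 LE?F → skip
[4] flags=0011 → (cmp)
[5] flags=0011 CC?F → skip
[6] flags=0011 NE?T → r1=0x55
[7] flags=0011 LE?T → r1=0x07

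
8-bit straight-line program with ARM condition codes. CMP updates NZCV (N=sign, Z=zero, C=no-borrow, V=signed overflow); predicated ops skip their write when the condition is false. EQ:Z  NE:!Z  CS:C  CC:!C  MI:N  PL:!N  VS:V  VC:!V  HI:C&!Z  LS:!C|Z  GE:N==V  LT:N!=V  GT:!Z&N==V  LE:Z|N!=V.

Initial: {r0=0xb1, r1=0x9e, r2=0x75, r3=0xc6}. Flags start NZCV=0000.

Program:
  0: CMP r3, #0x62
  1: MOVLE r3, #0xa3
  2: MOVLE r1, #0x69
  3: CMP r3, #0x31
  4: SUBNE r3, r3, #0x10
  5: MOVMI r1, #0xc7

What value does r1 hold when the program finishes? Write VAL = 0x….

VAL = 0x69

[0] flags=0011 → (cmp)
[1] flags=0011 LE?T → r3=0xa3
[2] flags=0011 LE?T → r1=0x69
[3] flags=0011 → (cmp)
[4] flags=0011 NE?T → r3=0x93
[5] flags=0011 MI?F → skip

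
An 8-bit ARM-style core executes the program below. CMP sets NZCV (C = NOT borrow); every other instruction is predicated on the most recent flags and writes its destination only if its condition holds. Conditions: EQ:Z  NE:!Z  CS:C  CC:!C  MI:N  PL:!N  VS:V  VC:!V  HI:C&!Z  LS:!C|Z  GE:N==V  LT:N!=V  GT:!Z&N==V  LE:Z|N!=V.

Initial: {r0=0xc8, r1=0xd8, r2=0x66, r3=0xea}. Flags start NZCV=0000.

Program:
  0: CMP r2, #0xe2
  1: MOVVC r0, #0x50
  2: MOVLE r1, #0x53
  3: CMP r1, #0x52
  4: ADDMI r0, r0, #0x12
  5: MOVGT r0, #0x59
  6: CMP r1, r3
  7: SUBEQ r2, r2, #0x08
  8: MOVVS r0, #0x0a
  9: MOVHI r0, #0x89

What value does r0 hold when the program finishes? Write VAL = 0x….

0: ✓ CMP  NZCV=1001
1: · MOVVC
2: · MOVLE
3: ✓ CMP  NZCV=1010
4: ✓ ADDMI  r0←0xda
5: · MOVGT
6: ✓ CMP  NZCV=1000
7: · SUBEQ
8: · MOVVS
9: · MOVHI

VAL = 0xda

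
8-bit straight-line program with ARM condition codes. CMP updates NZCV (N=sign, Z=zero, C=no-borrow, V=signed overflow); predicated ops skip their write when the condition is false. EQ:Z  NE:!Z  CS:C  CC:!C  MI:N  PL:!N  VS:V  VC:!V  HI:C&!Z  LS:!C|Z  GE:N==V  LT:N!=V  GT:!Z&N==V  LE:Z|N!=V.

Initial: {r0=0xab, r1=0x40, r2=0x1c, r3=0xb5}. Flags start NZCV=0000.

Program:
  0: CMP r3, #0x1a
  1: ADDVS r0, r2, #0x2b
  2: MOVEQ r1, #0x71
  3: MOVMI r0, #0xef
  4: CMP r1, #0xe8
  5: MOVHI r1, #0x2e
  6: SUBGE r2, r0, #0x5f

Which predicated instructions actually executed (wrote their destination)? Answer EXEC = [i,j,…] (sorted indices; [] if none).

[0] flags=1010 → (cmp)
[1] flags=1010 VS?F → skip
[2] flags=1010 EQ?F → skip
[3] flags=1010 MI?T → r0=0xef
[4] flags=0000 → (cmp)
[5] flags=0000 HI?F → skip
[6] flags=0000 GE?T → r2=0x90

EXEC = [3,6]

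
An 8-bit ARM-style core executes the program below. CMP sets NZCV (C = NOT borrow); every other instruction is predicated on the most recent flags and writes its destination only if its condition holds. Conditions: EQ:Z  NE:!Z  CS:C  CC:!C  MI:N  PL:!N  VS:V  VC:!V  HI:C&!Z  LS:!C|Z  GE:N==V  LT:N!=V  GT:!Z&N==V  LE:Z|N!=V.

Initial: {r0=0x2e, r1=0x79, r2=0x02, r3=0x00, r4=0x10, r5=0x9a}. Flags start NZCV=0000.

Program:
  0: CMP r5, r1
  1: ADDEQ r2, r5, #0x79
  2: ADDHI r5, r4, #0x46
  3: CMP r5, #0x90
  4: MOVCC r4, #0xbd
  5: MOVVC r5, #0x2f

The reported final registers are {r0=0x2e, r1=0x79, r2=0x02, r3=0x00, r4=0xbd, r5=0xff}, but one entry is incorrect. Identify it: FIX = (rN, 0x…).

FIX = (r5, 0x56)

[0] flags=0011 → (cmp)
[1] flags=0011 EQ?F → skip
[2] flags=0011 HI?T → r5=0x56
[3] flags=1001 → (cmp)
[4] flags=1001 CC?T → r4=0xbd
[5] flags=1001 VC?F → skip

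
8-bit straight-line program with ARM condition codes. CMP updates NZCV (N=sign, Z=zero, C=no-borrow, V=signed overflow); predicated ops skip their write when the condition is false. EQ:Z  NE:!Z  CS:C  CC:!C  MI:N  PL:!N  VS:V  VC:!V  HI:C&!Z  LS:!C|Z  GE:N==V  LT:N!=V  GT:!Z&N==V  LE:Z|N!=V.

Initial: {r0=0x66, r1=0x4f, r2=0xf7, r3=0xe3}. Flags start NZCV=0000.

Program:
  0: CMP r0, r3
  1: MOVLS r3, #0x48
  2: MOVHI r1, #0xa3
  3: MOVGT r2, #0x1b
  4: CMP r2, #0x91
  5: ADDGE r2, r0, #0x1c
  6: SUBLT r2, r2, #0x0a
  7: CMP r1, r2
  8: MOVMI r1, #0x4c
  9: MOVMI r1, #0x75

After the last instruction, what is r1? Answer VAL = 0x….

0: ✓ CMP  NZCV=1001
1: ✓ MOVLS  r3←0x48
2: · MOVHI
3: ✓ MOVGT  r2←0x1b
4: ✓ CMP  NZCV=1001
5: ✓ ADDGE  r2←0x82
6: · SUBLT
7: ✓ CMP  NZCV=1001
8: ✓ MOVMI  r1←0x4c
9: ✓ MOVMI  r1←0x75

VAL = 0x75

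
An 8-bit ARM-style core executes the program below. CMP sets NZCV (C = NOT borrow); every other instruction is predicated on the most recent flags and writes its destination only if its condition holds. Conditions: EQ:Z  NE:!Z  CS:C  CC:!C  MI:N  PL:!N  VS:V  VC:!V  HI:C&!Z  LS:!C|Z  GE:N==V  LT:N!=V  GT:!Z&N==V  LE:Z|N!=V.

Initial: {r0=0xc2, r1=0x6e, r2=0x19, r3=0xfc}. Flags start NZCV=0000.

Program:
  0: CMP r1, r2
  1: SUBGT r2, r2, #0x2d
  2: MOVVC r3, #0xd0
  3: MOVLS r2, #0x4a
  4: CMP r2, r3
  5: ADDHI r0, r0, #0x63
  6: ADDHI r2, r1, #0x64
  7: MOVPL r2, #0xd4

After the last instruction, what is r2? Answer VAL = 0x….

0: ✓ CMP  NZCV=0010
1: ✓ SUBGT  r2←0xec
2: ✓ MOVVC  r3←0xd0
3: · MOVLS
4: ✓ CMP  NZCV=0010
5: ✓ ADDHI  r0←0x25
6: ✓ ADDHI  r2←0xd2
7: ✓ MOVPL  r2←0xd4

VAL = 0xd4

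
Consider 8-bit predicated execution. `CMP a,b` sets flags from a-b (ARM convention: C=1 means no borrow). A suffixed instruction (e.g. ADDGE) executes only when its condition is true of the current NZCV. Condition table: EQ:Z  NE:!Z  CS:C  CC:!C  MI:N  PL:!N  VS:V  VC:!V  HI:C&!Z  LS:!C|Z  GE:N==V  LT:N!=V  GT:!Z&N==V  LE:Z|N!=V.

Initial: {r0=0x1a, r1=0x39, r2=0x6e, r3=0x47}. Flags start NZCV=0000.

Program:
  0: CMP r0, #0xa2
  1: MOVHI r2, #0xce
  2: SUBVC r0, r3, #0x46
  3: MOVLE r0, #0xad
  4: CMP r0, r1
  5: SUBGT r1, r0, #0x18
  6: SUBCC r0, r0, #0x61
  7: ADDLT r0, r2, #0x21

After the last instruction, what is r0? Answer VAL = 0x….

0: ✓ CMP  NZCV=0000
1: · MOVHI
2: ✓ SUBVC  r0←0x01
3: · MOVLE
4: ✓ CMP  NZCV=1000
5: · SUBGT
6: ✓ SUBCC  r0←0xa0
7: ✓ ADDLT  r0←0x8f

VAL = 0x8f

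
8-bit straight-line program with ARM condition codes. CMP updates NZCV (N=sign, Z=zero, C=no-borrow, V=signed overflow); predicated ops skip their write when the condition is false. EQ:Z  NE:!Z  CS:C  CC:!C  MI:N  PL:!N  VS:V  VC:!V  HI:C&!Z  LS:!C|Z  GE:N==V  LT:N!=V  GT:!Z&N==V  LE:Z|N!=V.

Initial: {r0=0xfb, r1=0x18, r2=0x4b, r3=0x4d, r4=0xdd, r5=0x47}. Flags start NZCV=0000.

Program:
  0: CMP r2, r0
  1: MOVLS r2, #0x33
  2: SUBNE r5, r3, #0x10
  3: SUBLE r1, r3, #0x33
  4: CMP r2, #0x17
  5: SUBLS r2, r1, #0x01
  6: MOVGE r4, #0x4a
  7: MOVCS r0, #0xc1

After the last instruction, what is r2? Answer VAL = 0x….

[0] flags=0000 → (cmp)
[1] flags=0000 LS?T → r2=0x33
[2] flags=0000 NE?T → r5=0x3d
[3] flags=0000 LE?F → skip
[4] flags=0010 → (cmp)
[5] flags=0010 LS?F → skip
[6] flags=0010 GE?T → r4=0x4a
[7] flags=0010 CS?T → r0=0xc1

VAL = 0x33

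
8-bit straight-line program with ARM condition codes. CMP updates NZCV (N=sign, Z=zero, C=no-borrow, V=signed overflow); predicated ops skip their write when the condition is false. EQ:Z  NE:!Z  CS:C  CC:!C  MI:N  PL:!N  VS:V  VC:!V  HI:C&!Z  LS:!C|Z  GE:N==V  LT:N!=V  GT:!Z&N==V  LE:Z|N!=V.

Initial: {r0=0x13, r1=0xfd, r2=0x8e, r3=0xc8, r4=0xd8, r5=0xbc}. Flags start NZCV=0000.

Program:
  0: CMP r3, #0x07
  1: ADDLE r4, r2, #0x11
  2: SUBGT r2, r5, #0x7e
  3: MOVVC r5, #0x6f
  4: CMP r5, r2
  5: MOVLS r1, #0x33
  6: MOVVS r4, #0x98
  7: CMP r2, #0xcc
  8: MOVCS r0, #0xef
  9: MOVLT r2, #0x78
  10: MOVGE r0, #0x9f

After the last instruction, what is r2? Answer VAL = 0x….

VAL = 0x78

[0] flags=1010 → (cmp)
[1] flags=1010 LE?T → r4=0x9f
[2] flags=1010 GT?F → skip
[3] flags=1010 VC?T → r5=0x6f
[4] flags=1001 → (cmp)
[5] flags=1001 LS?T → r1=0x33
[6] flags=1001 VS?T → r4=0x98
[7] flags=1000 → (cmp)
[8] flags=1000 CS?F → skip
[9] flags=1000 LT?T → r2=0x78
[10] flags=1000 GE?F → skip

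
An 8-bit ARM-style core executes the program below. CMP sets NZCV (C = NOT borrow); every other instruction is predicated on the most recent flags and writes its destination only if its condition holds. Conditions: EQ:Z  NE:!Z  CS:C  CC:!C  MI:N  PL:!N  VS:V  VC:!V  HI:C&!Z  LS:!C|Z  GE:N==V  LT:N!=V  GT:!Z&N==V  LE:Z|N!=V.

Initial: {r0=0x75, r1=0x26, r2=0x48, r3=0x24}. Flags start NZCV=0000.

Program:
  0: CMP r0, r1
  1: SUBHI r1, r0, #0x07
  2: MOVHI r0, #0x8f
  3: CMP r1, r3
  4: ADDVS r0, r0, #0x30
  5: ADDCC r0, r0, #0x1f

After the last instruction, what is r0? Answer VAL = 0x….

VAL = 0x8f

[0] flags=0010 → (cmp)
[1] flags=0010 HI?T → r1=0x6e
[2] flags=0010 HI?T → r0=0x8f
[3] flags=0010 → (cmp)
[4] flags=0010 VS?F → skip
[5] flags=0010 CC?F → skip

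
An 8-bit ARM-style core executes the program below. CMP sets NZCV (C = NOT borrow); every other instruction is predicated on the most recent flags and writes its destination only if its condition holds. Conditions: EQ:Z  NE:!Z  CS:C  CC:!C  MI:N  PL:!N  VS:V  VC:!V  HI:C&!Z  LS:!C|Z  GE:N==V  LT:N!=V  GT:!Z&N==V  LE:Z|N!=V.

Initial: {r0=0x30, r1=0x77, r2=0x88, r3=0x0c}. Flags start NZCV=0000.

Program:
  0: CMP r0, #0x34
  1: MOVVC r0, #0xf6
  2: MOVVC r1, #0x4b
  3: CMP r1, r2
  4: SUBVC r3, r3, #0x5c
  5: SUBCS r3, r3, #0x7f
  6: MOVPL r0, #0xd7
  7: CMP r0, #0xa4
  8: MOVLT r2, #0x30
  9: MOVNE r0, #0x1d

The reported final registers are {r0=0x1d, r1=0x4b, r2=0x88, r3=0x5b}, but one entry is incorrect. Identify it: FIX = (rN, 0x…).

[0] flags=1000 → (cmp)
[1] flags=1000 VC?T → r0=0xf6
[2] flags=1000 VC?T → r1=0x4b
[3] flags=1001 → (cmp)
[4] flags=1001 VC?F → skip
[5] flags=1001 CS?F → skip
[6] flags=1001 PL?F → skip
[7] flags=0010 → (cmp)
[8] flags=0010 LT?F → skip
[9] flags=0010 NE?T → r0=0x1d

FIX = (r3, 0x0c)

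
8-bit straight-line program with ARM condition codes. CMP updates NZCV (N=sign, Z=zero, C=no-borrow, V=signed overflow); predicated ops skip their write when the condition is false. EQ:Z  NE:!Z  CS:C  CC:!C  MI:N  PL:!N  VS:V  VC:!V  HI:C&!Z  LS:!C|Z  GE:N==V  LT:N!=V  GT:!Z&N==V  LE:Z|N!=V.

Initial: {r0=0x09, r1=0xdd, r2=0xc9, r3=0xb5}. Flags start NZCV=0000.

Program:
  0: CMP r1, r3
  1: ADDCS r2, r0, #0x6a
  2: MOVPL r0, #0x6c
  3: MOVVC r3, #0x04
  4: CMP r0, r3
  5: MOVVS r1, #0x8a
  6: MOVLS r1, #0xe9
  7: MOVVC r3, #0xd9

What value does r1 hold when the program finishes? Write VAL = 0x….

0: ✓ CMP  NZCV=0010
1: ✓ ADDCS  r2←0x73
2: ✓ MOVPL  r0←0x6c
3: ✓ MOVVC  r3←0x04
4: ✓ CMP  NZCV=0010
5: · MOVVS
6: · MOVLS
7: ✓ MOVVC  r3←0xd9

VAL = 0xdd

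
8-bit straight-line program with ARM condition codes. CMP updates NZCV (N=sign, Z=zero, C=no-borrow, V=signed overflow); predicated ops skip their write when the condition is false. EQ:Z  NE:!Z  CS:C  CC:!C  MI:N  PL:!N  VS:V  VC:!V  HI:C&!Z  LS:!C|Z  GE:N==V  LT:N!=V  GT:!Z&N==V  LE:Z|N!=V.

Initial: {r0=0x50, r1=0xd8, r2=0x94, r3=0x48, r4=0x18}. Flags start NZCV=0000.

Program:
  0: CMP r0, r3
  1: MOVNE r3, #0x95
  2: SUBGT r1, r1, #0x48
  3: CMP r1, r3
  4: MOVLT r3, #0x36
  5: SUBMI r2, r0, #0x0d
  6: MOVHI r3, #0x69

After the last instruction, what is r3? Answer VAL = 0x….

0: ✓ CMP  NZCV=0010
1: ✓ MOVNE  r3←0x95
2: ✓ SUBGT  r1←0x90
3: ✓ CMP  NZCV=1000
4: ✓ MOVLT  r3←0x36
5: ✓ SUBMI  r2←0x43
6: · MOVHI

VAL = 0x36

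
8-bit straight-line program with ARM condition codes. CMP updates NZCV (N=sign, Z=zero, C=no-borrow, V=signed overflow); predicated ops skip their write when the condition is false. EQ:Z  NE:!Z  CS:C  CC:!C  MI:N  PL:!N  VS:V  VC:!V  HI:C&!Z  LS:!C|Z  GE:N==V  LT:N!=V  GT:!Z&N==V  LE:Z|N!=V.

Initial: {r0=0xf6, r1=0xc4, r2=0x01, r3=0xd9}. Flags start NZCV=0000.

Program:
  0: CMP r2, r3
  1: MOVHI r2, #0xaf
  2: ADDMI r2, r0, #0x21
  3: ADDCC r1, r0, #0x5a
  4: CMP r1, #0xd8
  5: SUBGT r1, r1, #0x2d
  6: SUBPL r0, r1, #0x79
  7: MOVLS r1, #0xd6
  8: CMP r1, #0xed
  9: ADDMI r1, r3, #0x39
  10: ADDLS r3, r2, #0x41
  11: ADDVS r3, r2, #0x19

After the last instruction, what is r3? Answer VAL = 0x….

0: ✓ CMP  NZCV=0000
1: · MOVHI
2: · ADDMI
3: ✓ ADDCC  r1←0x50
4: ✓ CMP  NZCV=0000
5: ✓ SUBGT  r1←0x23
6: ✓ SUBPL  r0←0xaa
7: ✓ MOVLS  r1←0xd6
8: ✓ CMP  NZCV=1000
9: ✓ ADDMI  r1←0x12
10: ✓ ADDLS  r3←0x42
11: · ADDVS

VAL = 0x42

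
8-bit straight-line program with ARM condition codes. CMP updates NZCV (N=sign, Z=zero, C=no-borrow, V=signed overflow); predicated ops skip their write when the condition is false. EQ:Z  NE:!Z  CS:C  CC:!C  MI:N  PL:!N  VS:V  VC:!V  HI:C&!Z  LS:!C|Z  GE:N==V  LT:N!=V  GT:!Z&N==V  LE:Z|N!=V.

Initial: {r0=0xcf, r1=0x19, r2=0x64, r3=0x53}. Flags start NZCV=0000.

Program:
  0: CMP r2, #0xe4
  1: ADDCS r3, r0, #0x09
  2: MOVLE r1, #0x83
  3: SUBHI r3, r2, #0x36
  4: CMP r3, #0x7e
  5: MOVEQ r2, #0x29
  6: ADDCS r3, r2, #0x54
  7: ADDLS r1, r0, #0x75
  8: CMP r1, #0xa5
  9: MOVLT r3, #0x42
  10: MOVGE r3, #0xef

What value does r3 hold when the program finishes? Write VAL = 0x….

VAL = 0xef

0: ✓ CMP  NZCV=1001
1: · ADDCS
2: · MOVLE
3: · SUBHI
4: ✓ CMP  NZCV=1000
5: · MOVEQ
6: · ADDCS
7: ✓ ADDLS  r1←0x44
8: ✓ CMP  NZCV=1001
9: · MOVLT
10: ✓ MOVGE  r3←0xef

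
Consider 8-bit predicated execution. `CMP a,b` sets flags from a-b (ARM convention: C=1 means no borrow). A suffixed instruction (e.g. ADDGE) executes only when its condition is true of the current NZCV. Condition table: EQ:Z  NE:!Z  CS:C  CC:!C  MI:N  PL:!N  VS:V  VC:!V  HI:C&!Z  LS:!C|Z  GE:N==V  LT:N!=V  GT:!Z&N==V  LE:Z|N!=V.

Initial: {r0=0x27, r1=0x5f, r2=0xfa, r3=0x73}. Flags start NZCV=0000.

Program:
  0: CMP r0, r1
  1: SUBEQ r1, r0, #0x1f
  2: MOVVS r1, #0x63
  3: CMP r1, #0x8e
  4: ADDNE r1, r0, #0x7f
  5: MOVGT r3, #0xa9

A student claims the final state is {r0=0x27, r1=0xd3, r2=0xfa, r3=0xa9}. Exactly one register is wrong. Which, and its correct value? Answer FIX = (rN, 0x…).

0: ✓ CMP  NZCV=1000
1: · SUBEQ
2: · MOVVS
3: ✓ CMP  NZCV=1001
4: ✓ ADDNE  r1←0xa6
5: ✓ MOVGT  r3←0xa9

FIX = (r1, 0xa6)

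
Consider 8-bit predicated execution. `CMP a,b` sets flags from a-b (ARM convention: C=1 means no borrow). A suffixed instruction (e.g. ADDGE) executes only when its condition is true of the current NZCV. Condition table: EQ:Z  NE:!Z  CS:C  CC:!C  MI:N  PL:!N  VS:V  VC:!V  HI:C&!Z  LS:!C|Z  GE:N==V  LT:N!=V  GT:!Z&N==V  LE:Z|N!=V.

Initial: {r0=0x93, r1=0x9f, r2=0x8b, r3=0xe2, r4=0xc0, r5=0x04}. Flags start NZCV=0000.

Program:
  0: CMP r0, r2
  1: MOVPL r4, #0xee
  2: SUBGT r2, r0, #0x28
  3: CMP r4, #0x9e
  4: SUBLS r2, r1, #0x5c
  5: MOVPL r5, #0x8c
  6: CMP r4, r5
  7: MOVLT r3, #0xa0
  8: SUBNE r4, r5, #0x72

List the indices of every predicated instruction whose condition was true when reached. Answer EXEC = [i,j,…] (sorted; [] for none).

0: ✓ CMP  NZCV=0010
1: ✓ MOVPL  r4←0xee
2: ✓ SUBGT  r2←0x6b
3: ✓ CMP  NZCV=0010
4: · SUBLS
5: ✓ MOVPL  r5←0x8c
6: ✓ CMP  NZCV=0010
7: · MOVLT
8: ✓ SUBNE  r4←0x1a

EXEC = [1,2,5,8]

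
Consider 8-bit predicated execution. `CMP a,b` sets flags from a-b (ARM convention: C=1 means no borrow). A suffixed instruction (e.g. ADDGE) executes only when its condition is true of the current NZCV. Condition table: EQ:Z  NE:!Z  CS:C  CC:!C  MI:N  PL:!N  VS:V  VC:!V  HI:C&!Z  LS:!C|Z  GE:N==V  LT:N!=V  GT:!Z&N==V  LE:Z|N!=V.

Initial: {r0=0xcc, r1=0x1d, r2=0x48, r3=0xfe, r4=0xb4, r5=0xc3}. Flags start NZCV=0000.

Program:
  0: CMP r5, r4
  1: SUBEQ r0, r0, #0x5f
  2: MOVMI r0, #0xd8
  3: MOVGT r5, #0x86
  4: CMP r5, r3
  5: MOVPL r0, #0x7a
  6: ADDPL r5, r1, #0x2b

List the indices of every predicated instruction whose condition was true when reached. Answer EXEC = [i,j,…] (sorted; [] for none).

0: ✓ CMP  NZCV=0010
1: · SUBEQ
2: · MOVMI
3: ✓ MOVGT  r5←0x86
4: ✓ CMP  NZCV=1000
5: · MOVPL
6: · ADDPL

EXEC = [3]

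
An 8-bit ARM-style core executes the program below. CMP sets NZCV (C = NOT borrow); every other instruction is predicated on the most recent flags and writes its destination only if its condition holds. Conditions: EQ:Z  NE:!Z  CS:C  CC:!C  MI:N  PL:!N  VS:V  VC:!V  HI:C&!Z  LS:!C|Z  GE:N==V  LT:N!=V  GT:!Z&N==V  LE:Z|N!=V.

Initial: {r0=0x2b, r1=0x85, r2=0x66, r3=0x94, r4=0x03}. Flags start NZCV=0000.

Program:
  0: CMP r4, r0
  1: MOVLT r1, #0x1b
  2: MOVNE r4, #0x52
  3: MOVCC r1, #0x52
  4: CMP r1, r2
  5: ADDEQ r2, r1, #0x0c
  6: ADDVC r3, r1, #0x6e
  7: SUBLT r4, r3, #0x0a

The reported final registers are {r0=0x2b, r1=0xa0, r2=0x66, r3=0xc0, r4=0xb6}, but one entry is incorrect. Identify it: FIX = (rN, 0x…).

FIX = (r1, 0x52)

0: ✓ CMP  NZCV=1000
1: ✓ MOVLT  r1←0x1b
2: ✓ MOVNE  r4←0x52
3: ✓ MOVCC  r1←0x52
4: ✓ CMP  NZCV=1000
5: · ADDEQ
6: ✓ ADDVC  r3←0xc0
7: ✓ SUBLT  r4←0xb6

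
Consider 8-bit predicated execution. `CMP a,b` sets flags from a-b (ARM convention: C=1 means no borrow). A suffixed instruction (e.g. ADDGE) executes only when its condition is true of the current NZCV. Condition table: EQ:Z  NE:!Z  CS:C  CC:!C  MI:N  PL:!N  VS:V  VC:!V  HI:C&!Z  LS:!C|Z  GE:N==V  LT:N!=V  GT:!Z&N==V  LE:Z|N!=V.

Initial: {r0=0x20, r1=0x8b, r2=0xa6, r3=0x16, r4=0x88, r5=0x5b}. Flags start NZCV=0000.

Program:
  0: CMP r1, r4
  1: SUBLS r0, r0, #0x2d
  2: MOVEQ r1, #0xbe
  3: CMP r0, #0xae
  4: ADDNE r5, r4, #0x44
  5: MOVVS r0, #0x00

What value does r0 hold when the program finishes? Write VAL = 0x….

VAL = 0x20

0: ✓ CMP  NZCV=0010
1: · SUBLS
2: · MOVEQ
3: ✓ CMP  NZCV=0000
4: ✓ ADDNE  r5←0xcc
5: · MOVVS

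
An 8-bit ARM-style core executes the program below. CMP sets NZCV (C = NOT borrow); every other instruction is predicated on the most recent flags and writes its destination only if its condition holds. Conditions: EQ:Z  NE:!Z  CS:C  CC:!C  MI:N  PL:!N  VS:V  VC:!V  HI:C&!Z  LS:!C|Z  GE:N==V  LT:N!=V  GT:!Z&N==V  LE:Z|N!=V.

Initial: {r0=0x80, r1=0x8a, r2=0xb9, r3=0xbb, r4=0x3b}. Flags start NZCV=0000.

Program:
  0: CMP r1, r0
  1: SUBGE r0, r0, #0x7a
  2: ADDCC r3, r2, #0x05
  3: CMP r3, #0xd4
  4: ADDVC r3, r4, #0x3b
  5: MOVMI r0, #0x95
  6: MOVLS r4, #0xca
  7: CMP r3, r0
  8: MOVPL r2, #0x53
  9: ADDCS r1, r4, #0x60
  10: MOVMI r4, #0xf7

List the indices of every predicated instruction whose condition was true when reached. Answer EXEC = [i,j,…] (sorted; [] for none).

0: ✓ CMP  NZCV=0010
1: ✓ SUBGE  r0←0x06
2: · ADDCC
3: ✓ CMP  NZCV=1000
4: ✓ ADDVC  r3←0x76
5: ✓ MOVMI  r0←0x95
6: ✓ MOVLS  r4←0xca
7: ✓ CMP  NZCV=1001
8: · MOVPL
9: · ADDCS
10: ✓ MOVMI  r4←0xf7

EXEC = [1,4,5,6,10]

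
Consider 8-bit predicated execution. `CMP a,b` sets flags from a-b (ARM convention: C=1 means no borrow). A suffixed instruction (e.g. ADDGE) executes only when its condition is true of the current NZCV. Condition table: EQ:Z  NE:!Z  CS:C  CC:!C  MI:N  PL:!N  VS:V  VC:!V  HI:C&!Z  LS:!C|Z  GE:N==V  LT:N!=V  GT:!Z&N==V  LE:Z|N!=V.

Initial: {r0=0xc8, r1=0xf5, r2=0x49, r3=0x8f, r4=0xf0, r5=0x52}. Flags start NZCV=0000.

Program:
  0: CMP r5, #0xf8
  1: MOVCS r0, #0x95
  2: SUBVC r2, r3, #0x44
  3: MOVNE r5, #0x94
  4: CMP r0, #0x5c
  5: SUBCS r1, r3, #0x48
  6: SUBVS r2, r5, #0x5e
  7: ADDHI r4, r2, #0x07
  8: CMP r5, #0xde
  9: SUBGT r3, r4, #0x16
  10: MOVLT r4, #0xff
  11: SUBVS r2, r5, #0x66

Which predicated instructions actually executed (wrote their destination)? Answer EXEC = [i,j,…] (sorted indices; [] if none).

[0] flags=0000 → (cmp)
[1] flags=0000 CS?F → skip
[2] flags=0000 VC?T → r2=0x4b
[3] flags=0000 NE?T → r5=0x94
[4] flags=0011 → (cmp)
[5] flags=0011 CS?T → r1=0x47
[6] flags=0011 VS?T → r2=0x36
[7] flags=0011 HI?T → r4=0x3d
[8] flags=1000 → (cmp)
[9] flags=1000 GT?F → skip
[10] flags=1000 LT?T → r4=0xff
[11] flags=1000 VS?F → skip

EXEC = [2,3,5,6,7,10]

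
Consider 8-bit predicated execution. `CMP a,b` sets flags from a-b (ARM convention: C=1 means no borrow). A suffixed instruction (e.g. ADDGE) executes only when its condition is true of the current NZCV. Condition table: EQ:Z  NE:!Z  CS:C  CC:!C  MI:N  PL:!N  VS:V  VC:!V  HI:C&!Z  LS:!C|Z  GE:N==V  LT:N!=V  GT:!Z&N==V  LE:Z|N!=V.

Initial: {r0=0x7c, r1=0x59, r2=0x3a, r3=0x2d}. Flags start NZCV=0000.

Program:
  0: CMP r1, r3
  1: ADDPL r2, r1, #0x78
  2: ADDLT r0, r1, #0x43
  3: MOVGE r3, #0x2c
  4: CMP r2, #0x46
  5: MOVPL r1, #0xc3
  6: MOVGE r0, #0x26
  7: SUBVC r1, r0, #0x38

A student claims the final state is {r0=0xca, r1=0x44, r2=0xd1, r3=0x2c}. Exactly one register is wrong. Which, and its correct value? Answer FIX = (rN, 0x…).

[0] flags=0010 → (cmp)
[1] flags=0010 PL?T → r2=0xd1
[2] flags=0010 LT?F → skip
[3] flags=0010 GE?T → r3=0x2c
[4] flags=1010 → (cmp)
[5] flags=1010 PL?F → skip
[6] flags=1010 GE?F → skip
[7] flags=1010 VC?T → r1=0x44

FIX = (r0, 0x7c)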